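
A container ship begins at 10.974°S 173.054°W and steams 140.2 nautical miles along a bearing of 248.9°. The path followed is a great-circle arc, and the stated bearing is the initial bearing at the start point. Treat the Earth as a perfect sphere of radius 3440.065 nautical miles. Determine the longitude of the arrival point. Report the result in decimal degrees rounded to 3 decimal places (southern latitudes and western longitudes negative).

Angular distance δ = d/R = 140.2 / 3440.065 = 0.040755 rad.
With φ₁ = -10.974° = -0.191532 rad and θ = 248.9° = 4.344125 rad:
Destination latitude: φ₂ = arcsin( sin φ₁ cos δ + cos φ₁ sin δ cos θ ) = arcsin(-0.204605) = -11.806°.
Δλ = atan2( sin θ sin δ cos φ₁ , cos δ − sin φ₁ sin φ₂ ) = atan2(-0.037317, 0.960220) = -0.038843 rad = -2.226°.
λ₂ = λ₁ + Δλ = -175.280°.

longitude -175.280°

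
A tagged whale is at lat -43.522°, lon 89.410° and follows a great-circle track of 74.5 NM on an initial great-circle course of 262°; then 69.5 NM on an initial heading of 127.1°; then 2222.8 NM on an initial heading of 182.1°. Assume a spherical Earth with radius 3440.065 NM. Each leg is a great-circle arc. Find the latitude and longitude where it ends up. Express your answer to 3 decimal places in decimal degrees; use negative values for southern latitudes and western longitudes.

latitude -81.285°, longitude 80.630°

Apply the spherical direct solution leg by leg, carrying full precision between legs.
Leg 1: from (-43.522°, 89.410°), δ = 74.5/3440.065 = 0.021657 rad, θ = 262° → φ = -43.682°, λ = 87.711°.
Leg 2: from (-43.682°, 87.711°), δ = 69.5/3440.065 = 0.020203 rad, θ = 127.1° → φ = -44.373°, λ = 89.002°.
Leg 3: from (-44.373°, 89.002°), δ = 2222.8/3440.065 = 0.646151 rad, θ = 182.1° → φ = -81.285°, λ = 80.630°.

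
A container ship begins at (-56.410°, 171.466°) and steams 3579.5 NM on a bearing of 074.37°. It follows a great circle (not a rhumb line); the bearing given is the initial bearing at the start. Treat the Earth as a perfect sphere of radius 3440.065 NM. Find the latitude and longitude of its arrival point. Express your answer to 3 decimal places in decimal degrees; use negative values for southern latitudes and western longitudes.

The arc subtends δ = 3579.5/3440.065 = 1.040533 rad at the centre.
Converting: φ₁ = -0.984540 rad, θ = 1.298001 rad.
Applying the spherical law of cosines for sides, sin φ₂ = sin φ₁ cos δ + cos φ₁ sin δ cos θ = -0.292719, so φ₂ = -17.021°.
Then Δλ = atan2(0.459622, 0.261920) = 1.052834 rad, from sin θ sin δ cos φ₁ over cos δ − sin φ₁ sin φ₂.
λ₂ = 171.466° + 60.323° = 231.789°, normalized to (−180°, 180°] → -128.211°.

latitude -17.021°, longitude -128.211°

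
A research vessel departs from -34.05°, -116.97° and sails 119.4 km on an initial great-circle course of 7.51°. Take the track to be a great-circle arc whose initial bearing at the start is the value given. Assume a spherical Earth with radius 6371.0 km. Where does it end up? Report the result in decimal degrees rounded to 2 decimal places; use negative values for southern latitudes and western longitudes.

latitude -32.99°, longitude -116.80°

δ = 119.4/6371 = 0.018741 rad (1.0738°).
Start latitude φ₁ = -0.594285 rad; initial bearing θ = 0.131074 rad.
Applying the spherical law of cosines for sides, sin φ₂ = sin φ₁ cos δ + cos φ₁ sin δ cos θ = -0.544424, so φ₂ = -32.99°.
Δλ = atan2( sin θ sin δ cos φ₁ , cos δ − sin φ₁ sin φ₂ ) = atan2(0.002029, 0.694993) = 0.002920 rad = 0.17°.
λ₂ = -116.97° + 0.17° = -116.80°.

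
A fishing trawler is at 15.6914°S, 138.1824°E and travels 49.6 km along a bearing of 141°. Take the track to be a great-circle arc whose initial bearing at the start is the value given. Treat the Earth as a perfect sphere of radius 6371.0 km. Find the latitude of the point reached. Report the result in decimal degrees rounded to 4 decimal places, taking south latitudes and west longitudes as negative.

latitude -16.0379°

Central angle δ = d/R = 0.007785 rad.
With φ₁ = -15.6914° = -0.273867 rad and θ = 141° = 2.460914 rad:
sin φ₂ = sin φ₁ cos δ + cos φ₁ sin δ cos θ = (-0.270456)(0.999970) + (0.962732)(0.007785)(-0.777146) = -0.276273
φ₂ = asin(-0.276273) = -0.279913 rad = -16.0379°.
Then Δλ = atan2(0.004717, 0.925250) = 0.005098 rad, from sin θ sin δ cos φ₁ over cos δ − sin φ₁ sin φ₂.
λ₂ = 138.1824° + 0.2921° = 138.4745°.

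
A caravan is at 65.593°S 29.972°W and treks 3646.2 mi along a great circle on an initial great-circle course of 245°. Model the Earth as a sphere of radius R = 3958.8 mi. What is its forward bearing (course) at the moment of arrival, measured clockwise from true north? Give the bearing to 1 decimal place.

Central angle δ = d/R = 0.921037 rad.
With φ₁ = -65.593° = -1.144814 rad and θ = 245° = 4.276057 rad:
Destination latitude: φ₂ = arcsin( sin φ₁ cos δ + cos φ₁ sin δ cos θ ) = arcsin(-0.689976) = -43.628°.
Then Δλ = atan2(-0.298188, -0.023320) = -1.648843 rad, from sin θ sin δ cos φ₁ over cos δ − sin φ₁ sin φ₂.
λ₂ = -29.972° + -94.472° = -124.444°.
The forward bearing on arrival equals the back-azimuth from the destination plus 180°.
Back-azimuth from P₂ (-43.6°, -124.4°) to P₁ (-65.6°, -30.0°), with Δλ' = λ₁ − λ₂ = 94.5°: atan2( sin Δλ' cos φ₁ , cos φ₂ sin φ₁ − sin φ₂ cos φ₁ cos Δλ' ) = 148.8°.
Final bearing = (148.8° + 180°) mod 360° = 328.8°.

final bearing 328.8°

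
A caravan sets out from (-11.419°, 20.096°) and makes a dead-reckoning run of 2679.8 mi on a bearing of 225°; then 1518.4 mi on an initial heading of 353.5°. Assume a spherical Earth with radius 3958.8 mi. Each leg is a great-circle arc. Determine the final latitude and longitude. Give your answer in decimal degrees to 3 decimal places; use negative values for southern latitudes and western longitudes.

latitude -14.189°, longitude -15.627°

Apply the spherical direct solution leg by leg, carrying full precision between legs.
Leg 1: from (-11.419°, 20.096°), δ = 2679.8/3958.8 = 0.676922 rad, θ = 225° → φ = -36.050°, λ = -13.123°.
Leg 2: from (-36.050°, -13.123°), δ = 1518.4/3958.8 = 0.383551 rad, θ = 353.5° → φ = -14.189°, λ = -15.627°.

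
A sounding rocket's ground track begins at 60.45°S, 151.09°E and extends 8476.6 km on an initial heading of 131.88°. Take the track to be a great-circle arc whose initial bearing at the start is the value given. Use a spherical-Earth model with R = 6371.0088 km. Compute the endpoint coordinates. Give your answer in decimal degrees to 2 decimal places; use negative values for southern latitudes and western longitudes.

latitude -31.79°, longitude -87.21°

Angular distance δ = d/R = 8476.6 / 6371.0088 = 1.330496 rad.
Converting: φ₁ = -1.055052 rad, θ = 2.301740 rad.
Destination latitude: φ₂ = arcsin( sin φ₁ cos δ + cos φ₁ sin δ cos θ ) = arcsin(-0.526813) = -31.79°.
Then Δλ = atan2(0.356646, -0.220293) = 2.124116 rad, from sin θ sin δ cos φ₁ over cos δ − sin φ₁ sin φ₂.
λ₂ = 151.09° + 121.70° = 272.79°, normalized to (−180°, 180°] → -87.21°.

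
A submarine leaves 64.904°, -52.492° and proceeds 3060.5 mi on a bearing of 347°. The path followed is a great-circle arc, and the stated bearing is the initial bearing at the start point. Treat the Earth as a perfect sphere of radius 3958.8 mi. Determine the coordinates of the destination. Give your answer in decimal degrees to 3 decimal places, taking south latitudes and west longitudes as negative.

latitude 69.520°, longitude 154.187°

Central angle δ = d/R = 0.773088 rad.
Start latitude φ₁ = 1.132788 rad; initial bearing θ = 6.056293 rad.
sin φ₂ = sin φ₁ cos δ + cos φ₁ sin δ cos θ = (0.905598)(0.715758) + (0.424136)(0.698349)(0.974370) = 0.936793
φ₂ = asin(0.936793) = 1.213348 rad = 69.520°.
Then Δλ = atan2(-0.066629, -0.132600) = -2.675960 rad, from sin θ sin δ cos φ₁ over cos δ − sin φ₁ sin φ₂.
λ₂ = -52.492° + -153.321° = -205.813°, normalized to (−180°, 180°] → 154.187°.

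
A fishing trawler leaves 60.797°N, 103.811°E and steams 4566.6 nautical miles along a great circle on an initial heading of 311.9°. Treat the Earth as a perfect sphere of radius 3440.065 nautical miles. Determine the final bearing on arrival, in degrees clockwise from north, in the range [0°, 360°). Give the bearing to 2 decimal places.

final bearing 205.29°

δ = 4566.6/3440.065 = 1.327475 rad (76.0587°).
Converting: φ₁ = 1.061108 rad, θ = 5.443682 rad.
sin φ₂ = sin φ₁ cos δ + cos φ₁ sin δ cos θ = (0.872897)(0.240928) + (0.487905)(0.970543)(0.667833) = 0.526546
φ₂ = asin(0.526546) = 0.554532 rad = 31.772°.
Δλ = atan2( sin θ sin δ cos φ₁ , cos δ − sin φ₁ sin φ₂ ) = atan2(-0.352456, -0.218692) = -2.126139 rad = -121.819°.
λ₂ = 103.811° + -121.819° = -18.008°.
The forward bearing on arrival equals the back-azimuth from the destination plus 180°.
Back-azimuth from P₂ (31.77°, -18.01°) to P₁ (60.80°, 103.81°), with Δλ' = λ₁ − λ₂ = 121.82°: atan2( sin Δλ' cos φ₁ , cos φ₂ sin φ₁ − sin φ₂ cos φ₁ cos Δλ' ) = 25.29°.
Final bearing = (25.29° + 180°) mod 360° = 205.29°.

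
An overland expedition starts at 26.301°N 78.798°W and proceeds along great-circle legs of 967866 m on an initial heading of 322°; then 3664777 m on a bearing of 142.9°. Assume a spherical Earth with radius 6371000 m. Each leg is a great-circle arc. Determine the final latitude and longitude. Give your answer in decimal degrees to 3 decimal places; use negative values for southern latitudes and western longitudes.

latitude 5.357°, longitude -65.933°

Apply the spherical direct solution leg by leg, carrying full precision between legs.
Leg 1: from (26.301°, -78.798°), δ = 967866/6371000 = 0.151917 rad, θ = 322° → φ = 33.017°, λ = -85.178°.
Leg 2: from (33.017°, -85.178°), δ = 3664777/6371000 = 0.575228 rad, θ = 142.9° → φ = 5.357°, λ = -65.933°.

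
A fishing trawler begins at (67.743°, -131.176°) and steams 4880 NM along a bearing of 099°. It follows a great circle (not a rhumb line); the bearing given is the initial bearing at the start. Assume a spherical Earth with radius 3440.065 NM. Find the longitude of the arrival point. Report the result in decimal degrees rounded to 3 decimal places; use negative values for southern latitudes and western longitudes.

Central angle δ = d/R = 1.418578 rad.
With φ₁ = 67.743° = 1.182338 rad and θ = 99° = 1.727876 rad:
Destination latitude: φ₂ = arcsin( sin φ₁ cos δ + cos φ₁ sin δ cos θ ) = arcsin(0.081768) = 4.690°.
Δλ = atan2( sin θ sin δ cos φ₁ , cos δ − sin φ₁ sin φ₂ ) = atan2(0.369773, 0.075956) = 1.368202 rad = 78.392°.
λ₂ = -131.176° + 78.392° = -52.784°.

longitude -52.784°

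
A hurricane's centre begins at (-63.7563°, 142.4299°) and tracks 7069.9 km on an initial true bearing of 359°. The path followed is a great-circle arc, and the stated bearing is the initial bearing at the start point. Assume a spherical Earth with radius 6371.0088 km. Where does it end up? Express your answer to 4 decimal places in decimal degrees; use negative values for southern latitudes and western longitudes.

latitude -0.1787°, longitude 141.5343°

Central angle δ = d/R = 1.109699 rad.
Converting: φ₁ = -1.112757 rad, θ = 6.265732 rad.
Applying the spherical law of cosines for sides, sin φ₂ = sin φ₁ cos δ + cos φ₁ sin δ cos θ = -0.003119, so φ₂ = -0.1787°.
For the longitude increment, Δλ = atan2( sin θ sin δ cos φ₁, cos δ − sin φ₁ sin φ₂ ) = atan2(-0.006911, 0.442134) = -0.8956°.
Hence λ₂ = 142.4299° + -0.8956° = 141.5343°.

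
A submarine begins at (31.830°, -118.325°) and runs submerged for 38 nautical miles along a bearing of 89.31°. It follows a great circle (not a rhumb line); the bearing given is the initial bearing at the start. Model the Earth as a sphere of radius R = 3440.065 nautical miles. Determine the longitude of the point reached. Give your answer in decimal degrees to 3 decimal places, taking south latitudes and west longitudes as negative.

The arc subtends δ = 38/3440.065 = 0.011046 rad at the centre.
Start latitude φ₁ = 0.555538 rad; initial bearing θ = 1.558754 rad.
Applying the spherical law of cosines for sides, sin φ₂ = sin φ₁ cos δ + cos φ₁ sin δ cos θ = 0.527482, so φ₂ = 31.835°.
For the longitude increment, Δλ = atan2( sin θ sin δ cos φ₁, cos δ − sin φ₁ sin φ₂ ) = atan2(0.009384, 0.721745) = 0.745°.
λ₂ = λ₁ + Δλ = -117.580°.

longitude -117.580°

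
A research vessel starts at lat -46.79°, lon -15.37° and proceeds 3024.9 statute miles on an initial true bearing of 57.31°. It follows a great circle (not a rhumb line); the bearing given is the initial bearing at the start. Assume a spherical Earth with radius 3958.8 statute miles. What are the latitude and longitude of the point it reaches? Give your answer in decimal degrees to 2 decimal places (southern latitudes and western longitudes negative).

latitude -15.69°, longitude 21.85°

Central angle δ = d/R = 0.764095 rad.
Start latitude φ₁ = -0.816640 rad; initial bearing θ = 1.000248 rad.
Destination latitude: φ₂ = arcsin( sin φ₁ cos δ + cos φ₁ sin δ cos θ ) = arcsin(-0.270385) = -15.69°.
For the longitude increment, Δλ = atan2( sin θ sin δ cos φ₁, cos δ − sin φ₁ sin φ₂ ) = atan2(0.398681, 0.524939) = 37.22°.
λ₂ = λ₁ + Δλ = 21.85°.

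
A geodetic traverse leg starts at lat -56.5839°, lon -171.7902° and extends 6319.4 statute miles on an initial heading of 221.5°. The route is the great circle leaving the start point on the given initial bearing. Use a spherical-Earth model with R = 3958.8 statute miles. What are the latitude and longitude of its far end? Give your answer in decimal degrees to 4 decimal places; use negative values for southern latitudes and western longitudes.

δ = 6319.4/3958.8 = 1.596292 rad (91.4608°).
Converting: φ₁ = -0.987575 rad, θ = 3.865904 rad.
Destination latitude: φ₂ = arcsin( sin φ₁ cos δ + cos φ₁ sin δ cos θ ) = arcsin(-0.391049) = -23.0198°.
Δλ = atan2( sin θ sin δ cos φ₁ , cos δ − sin φ₁ sin φ₂ ) = atan2(-0.364796, -0.351898) = -2.338200 rad = -133.9690°.
λ₂ = -171.7902° + -133.9690° = -305.7592°, normalized to (−180°, 180°] → 54.2408°.

latitude -23.0198°, longitude 54.2408°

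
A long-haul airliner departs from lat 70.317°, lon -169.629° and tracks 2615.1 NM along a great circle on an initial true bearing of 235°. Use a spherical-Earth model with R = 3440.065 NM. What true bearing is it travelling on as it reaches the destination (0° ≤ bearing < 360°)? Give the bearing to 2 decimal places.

final bearing 199.28°

δ = 2615.1/3440.065 = 0.760189 rad (43.5556°).
With φ₁ = 70.317° = 1.227263 rad and θ = 235° = 4.101524 rad:
sin φ₂ = sin φ₁ cos δ + cos φ₁ sin δ cos θ = (0.941571)(0.724706) + (0.336816)(0.689059)(-0.573576) = 0.549243
φ₂ = asin(0.549243) = 0.581458 rad = 33.315°.
Then Δλ = atan2(-0.190114, 0.207555) = -0.741567 rad, from sin θ sin δ cos φ₁ over cos δ − sin φ₁ sin φ₂.
λ₂ = -169.629° + -42.489° = -212.118°, normalized to (−180°, 180°] → 147.882°.
The forward bearing on arrival equals the back-azimuth from the destination plus 180°.
Back-azimuth from P₂ (33.32°, 147.88°) to P₁ (70.32°, -169.63°), with Δλ' = λ₁ − λ₂ = -317.51°: atan2( sin Δλ' cos φ₁ , cos φ₂ sin φ₁ − sin φ₂ cos φ₁ cos Δλ' ) = 19.28°.
Final bearing = (19.28° + 180°) mod 360° = 199.28°.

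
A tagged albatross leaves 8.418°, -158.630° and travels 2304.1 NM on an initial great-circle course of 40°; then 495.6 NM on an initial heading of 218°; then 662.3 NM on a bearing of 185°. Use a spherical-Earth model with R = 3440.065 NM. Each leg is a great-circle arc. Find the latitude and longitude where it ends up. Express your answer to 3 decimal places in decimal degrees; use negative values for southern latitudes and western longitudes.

latitude 18.178°, longitude -135.965°

Apply the spherical direct solution leg by leg, carrying full precision between legs.
Leg 1: from (8.418°, -158.630°), δ = 2304.1/3440.065 = 0.669784 rad, θ = 40° → φ = 35.818°, λ = -129.150°.
Leg 2: from (35.818°, -129.150°), δ = 495.6/3440.065 = 0.144067 rad, θ = 218° → φ = 29.171°, λ = -134.960°.
Leg 3: from (29.171°, -134.960°), δ = 662.3/3440.065 = 0.192525 rad, θ = 185° → φ = 18.178°, λ = -135.965°.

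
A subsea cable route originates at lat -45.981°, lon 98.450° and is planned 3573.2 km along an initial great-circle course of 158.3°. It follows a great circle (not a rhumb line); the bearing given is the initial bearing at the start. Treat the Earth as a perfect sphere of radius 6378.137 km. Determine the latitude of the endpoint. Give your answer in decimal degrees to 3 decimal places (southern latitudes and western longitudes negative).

The arc subtends δ = 3573.2/6378.137 = 0.560226 rad at the centre.
With φ₁ = -45.981° = -0.802520 rad and θ = 158.3° = 2.762856 rad:
sin φ₂ = sin φ₁ cos δ + cos φ₁ sin δ cos θ = (-0.719109)(0.847135) + (0.694897)(0.531378)(-0.929133) = -0.952268
φ₂ = asin(-0.952268) = -1.260580 rad = -72.226°.
For the longitude increment, Δλ = atan2( sin θ sin δ cos φ₁, cos δ − sin φ₁ sin φ₂ ) = atan2(0.136530, 0.162350) = 40.062°.
Hence λ₂ = 98.450° + 40.062° = 138.512°.

latitude -72.226°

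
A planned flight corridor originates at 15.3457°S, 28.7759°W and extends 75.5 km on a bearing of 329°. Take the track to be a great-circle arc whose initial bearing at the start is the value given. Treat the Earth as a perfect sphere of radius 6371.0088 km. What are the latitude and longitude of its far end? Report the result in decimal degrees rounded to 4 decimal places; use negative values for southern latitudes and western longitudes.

δ = 75.5/6371.0088 = 0.011851 rad (0.6790°).
Start latitude φ₁ = -0.267833 rad; initial bearing θ = 5.742133 rad.
sin φ₂ = sin φ₁ cos δ + cos φ₁ sin δ cos θ = (-0.264642)(0.999930) + (0.964347)(0.011850)(0.857167) = -0.254828
φ₂ = asin(-0.254828) = -0.257670 rad = -14.7634°.
Δλ = atan2( sin θ sin δ cos φ₁ , cos δ − sin φ₁ sin φ₂ ) = atan2(-0.005886, 0.932491) = -0.006312 rad = -0.3616°.
λ₂ = -28.7759° + -0.3616° = -29.1375°.

latitude -14.7634°, longitude -29.1375°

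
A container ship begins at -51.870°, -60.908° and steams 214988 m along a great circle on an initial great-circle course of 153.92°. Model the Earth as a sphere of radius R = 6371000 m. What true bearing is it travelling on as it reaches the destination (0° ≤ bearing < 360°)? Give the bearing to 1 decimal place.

Angular distance δ = d/R = 214988 / 6371000 = 0.033745 rad.
Converting: φ₁ = -0.905302 rad, θ = 2.686411 rad.
Applying the spherical law of cosines for sides, sin φ₂ = sin φ₁ cos δ + cos φ₁ sin δ cos θ = -0.804875, so φ₂ = -53.598°.
Then Δλ = atan2(0.009158, 0.366307) = 0.024996 rad, from sin θ sin δ cos φ₁ over cos δ − sin φ₁ sin φ₂.
λ₂ = λ₁ + Δλ = -59.476°.
The forward bearing on arrival equals the back-azimuth from the destination plus 180°.
Back-azimuth from P₂ (-53.6°, -59.5°) to P₁ (-51.9°, -60.9°), with Δλ' = λ₁ − λ₂ = -1.4°: atan2( sin Δλ' cos φ₁ , cos φ₂ sin φ₁ − sin φ₂ cos φ₁ cos Δλ' ) = 332.8°.
Final bearing = (332.8° + 180°) mod 360° = 152.8°.

final bearing 152.8°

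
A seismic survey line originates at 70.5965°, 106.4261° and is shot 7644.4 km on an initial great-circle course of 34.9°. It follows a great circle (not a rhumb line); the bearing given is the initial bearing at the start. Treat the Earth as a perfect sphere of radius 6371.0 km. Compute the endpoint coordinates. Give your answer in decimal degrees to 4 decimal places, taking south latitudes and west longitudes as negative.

Angular distance δ = d/R = 7644.4 / 6371 = 1.199874 rad.
Converting: φ₁ = 1.232141 rad, θ = 0.609120 rad.
Destination latitude: φ₂ = arcsin( sin φ₁ cos δ + cos φ₁ sin δ cos θ ) = arcsin(0.595827) = 36.5716°.
Δλ = atan2( sin θ sin δ cos φ₁ , cos δ − sin φ₁ sin φ₂ ) = atan2(0.177151, -0.199511) = 2.415488 rad = 138.3973°.
λ₂ = 106.4261° + 138.3973° = 244.8234°, normalized to (−180°, 180°] → -115.1766°.

latitude 36.5716°, longitude -115.1766°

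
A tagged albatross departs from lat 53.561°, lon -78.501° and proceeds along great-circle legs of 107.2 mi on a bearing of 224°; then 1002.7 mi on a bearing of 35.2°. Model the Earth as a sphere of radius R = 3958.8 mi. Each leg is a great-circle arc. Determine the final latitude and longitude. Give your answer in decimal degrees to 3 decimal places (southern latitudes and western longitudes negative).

Apply the spherical direct solution leg by leg, carrying full precision between legs.
Leg 1: from (53.561°, -78.501°), δ = 107.2/3958.8 = 0.027079 rad, θ = 224° → φ = 52.432°, λ = -80.269°.
Leg 2: from (52.432°, -80.269°), δ = 1002.7/3958.8 = 0.253284 rad, θ = 35.2° → φ = 63.149°, λ = -61.618°.

latitude 63.149°, longitude -61.618°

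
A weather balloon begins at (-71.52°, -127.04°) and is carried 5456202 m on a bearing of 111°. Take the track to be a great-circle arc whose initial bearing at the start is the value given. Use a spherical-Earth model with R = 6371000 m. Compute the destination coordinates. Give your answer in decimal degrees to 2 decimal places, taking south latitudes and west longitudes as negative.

δ = 5456202/6371000 = 0.856412 rad (49.0688°).
With φ₁ = -71.52° = -1.248259 rad and θ = 111° = 1.937315 rad:
Destination latitude: φ₂ = arcsin( sin φ₁ cos δ + cos φ₁ sin δ cos θ ) = arcsin(-0.707188) = -45.01°.
Then Δλ = atan2(0.223567, -0.015569) = 1.640325 rad, from sin θ sin δ cos φ₁ over cos δ − sin φ₁ sin φ₂.
λ₂ = λ₁ + Δλ = -33.06°.

latitude -45.01°, longitude -33.06°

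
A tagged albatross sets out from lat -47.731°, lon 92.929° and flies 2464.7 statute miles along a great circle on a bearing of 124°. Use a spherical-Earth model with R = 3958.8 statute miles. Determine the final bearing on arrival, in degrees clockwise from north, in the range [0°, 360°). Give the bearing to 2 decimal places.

δ = 2464.7/3958.8 = 0.622588 rad (35.6716°).
Start latitude φ₁ = -0.833063 rad; initial bearing θ = 2.164208 rad.
Destination latitude: φ₂ = arcsin( sin φ₁ cos δ + cos φ₁ sin δ cos θ ) = arcsin(-0.820482) = -55.133°.
Δλ = atan2( sin θ sin δ cos φ₁ , cos δ − sin φ₁ sin φ₂ ) = atan2(0.325171, 0.205220) = 1.007813 rad = 57.743°.
Hence λ₂ = 92.929° + 57.743° = 150.672°.
The forward bearing on arrival equals the back-azimuth from the destination plus 180°.
Back-azimuth from P₂ (-55.13°, 150.67°) to P₁ (-47.73°, 92.93°), with Δλ' = λ₁ − λ₂ = -57.74°: atan2( sin Δλ' cos φ₁ , cos φ₂ sin φ₁ − sin φ₂ cos φ₁ cos Δλ' ) = 257.27°.
Final bearing = (257.27° + 180°) mod 360° = 77.27°.

final bearing 77.27°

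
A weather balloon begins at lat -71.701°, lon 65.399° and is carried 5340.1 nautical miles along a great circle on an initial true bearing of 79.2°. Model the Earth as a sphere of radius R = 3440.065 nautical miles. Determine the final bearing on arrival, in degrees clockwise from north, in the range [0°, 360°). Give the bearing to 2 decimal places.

Angular distance δ = d/R = 5340.1 / 3440.065 = 1.552325 rad.
With φ₁ = -71.701° = -1.251419 rad and θ = 79.2° = 1.382301 rad:
sin φ₂ = sin φ₁ cos δ + cos φ₁ sin δ cos θ = (-0.949431)(0.018470) + (0.313976)(0.999829)(0.187381) = 0.041287
φ₂ = asin(0.041287) = 0.041299 rad = 2.366°.
Δλ = atan2( sin θ sin δ cos φ₁ , cos δ − sin φ₁ sin φ₂ ) = atan2(0.308362, 0.057669) = 1.385914 rad = 79.407°.
λ₂ = λ₁ + Δλ = 144.806°.
The forward bearing on arrival equals the back-azimuth from the destination plus 180°.
Back-azimuth from P₂ (2.37°, 144.81°) to P₁ (-71.70°, 65.40°), with Δλ' = λ₁ − λ₂ = -79.41°: atan2( sin Δλ' cos φ₁ , cos φ₂ sin φ₁ − sin φ₂ cos φ₁ cos Δλ' ) = 197.98°.
Final bearing = (197.98° + 180°) mod 360° = 17.98°.

final bearing 17.98°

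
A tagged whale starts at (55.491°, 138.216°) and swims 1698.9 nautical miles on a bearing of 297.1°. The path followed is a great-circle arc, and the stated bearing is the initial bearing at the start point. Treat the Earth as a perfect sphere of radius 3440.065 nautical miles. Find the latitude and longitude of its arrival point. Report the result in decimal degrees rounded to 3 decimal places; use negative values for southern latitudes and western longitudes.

Angular distance δ = d/R = 1698.9 / 3440.065 = 0.493857 rad.
With φ₁ = 55.491° = 0.968501 rad and θ = 297.1° = 5.185373 rad:
Destination latitude: φ₂ = arcsin( sin φ₁ cos δ + cos φ₁ sin δ cos θ ) = arcsin(0.847912) = 57.985°.
Then Δλ = atan2(-0.239069, 0.181800) = -0.920639 rad, from sin θ sin δ cos φ₁ over cos δ − sin φ₁ sin φ₂.
Hence λ₂ = 138.216° + -52.749° = 85.467°.

latitude 57.985°, longitude 85.467°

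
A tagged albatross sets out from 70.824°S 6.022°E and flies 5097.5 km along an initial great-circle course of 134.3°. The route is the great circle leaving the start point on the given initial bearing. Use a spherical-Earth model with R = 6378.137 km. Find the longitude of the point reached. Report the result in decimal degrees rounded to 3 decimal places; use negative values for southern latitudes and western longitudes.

longitude 121.442°

Angular distance δ = d/R = 5097.5 / 6378.137 = 0.799215 rad.
Converting: φ₁ = -1.236112 rad, θ = 2.343977 rad.
Applying the spherical law of cosines for sides, sin φ₂ = sin φ₁ cos δ + cos φ₁ sin δ cos θ = -0.823024, so φ₂ = -55.389°.
Then Δλ = atan2(0.168510, -0.080088) = 2.014463 rad, from sin θ sin δ cos φ₁ over cos δ − sin φ₁ sin φ₂.
λ₂ = λ₁ + Δλ = 121.442°.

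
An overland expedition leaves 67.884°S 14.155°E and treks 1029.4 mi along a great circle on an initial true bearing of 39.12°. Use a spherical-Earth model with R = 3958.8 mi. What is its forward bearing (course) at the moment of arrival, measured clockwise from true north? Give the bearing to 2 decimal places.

final bearing 24.53°

Central angle δ = d/R = 0.260028 rad.
Start latitude φ₁ = -1.184799 rad; initial bearing θ = 0.682773 rad.
Destination latitude: φ₂ = arcsin( sin φ₁ cos δ + cos φ₁ sin δ cos θ ) = arcsin(-0.820182) = -55.103°.
Then Δλ = atan2(0.061074, 0.206547) = 0.287497 rad, from sin θ sin δ cos φ₁ over cos δ − sin φ₁ sin φ₂.
λ₂ = λ₁ + Δλ = 30.627°.
The forward bearing on arrival equals the back-azimuth from the destination plus 180°.
Back-azimuth from P₂ (-55.10°, 30.63°) to P₁ (-67.88°, 14.15°), with Δλ' = λ₁ − λ₂ = -16.47°: atan2( sin Δλ' cos φ₁ , cos φ₂ sin φ₁ − sin φ₂ cos φ₁ cos Δλ' ) = 204.53°.
Final bearing = (204.53° + 180°) mod 360° = 24.53°.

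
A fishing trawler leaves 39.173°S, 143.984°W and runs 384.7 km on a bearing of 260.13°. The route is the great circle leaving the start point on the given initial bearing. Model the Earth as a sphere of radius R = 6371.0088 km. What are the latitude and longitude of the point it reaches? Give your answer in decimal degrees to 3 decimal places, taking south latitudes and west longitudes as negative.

δ = 384.7/6371.0088 = 0.060383 rad (3.4597°).
With φ₁ = -39.173° = -0.683698 rad and θ = 260.13° = 4.540125 rad:
sin φ₂ = sin φ₁ cos δ + cos φ₁ sin δ cos θ = (-0.631664)(0.998178) + (0.775242)(0.060346)(-0.171413) = -0.638532
φ₂ = asin(-0.638532) = -0.692589 rad = -39.682°.
For the longitude increment, Δλ = atan2( sin θ sin δ cos φ₁, cos δ − sin φ₁ sin φ₂ ) = atan2(-0.046091, 0.594840) = -4.431°.
λ₂ = -143.984° + -4.431° = -148.415°.

latitude -39.682°, longitude -148.415°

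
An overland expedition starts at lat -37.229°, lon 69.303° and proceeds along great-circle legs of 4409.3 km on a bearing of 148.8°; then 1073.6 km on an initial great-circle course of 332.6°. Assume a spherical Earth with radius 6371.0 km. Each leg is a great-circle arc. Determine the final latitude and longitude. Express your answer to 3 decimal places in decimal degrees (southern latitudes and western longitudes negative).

Apply the spherical direct solution leg by leg, carrying full precision between legs.
Leg 1: from (-37.229°, 69.303°), δ = 4409.3/6371 = 0.692089 rad, θ = 148.8° → φ = -64.213°, λ = 118.758°.
Leg 2: from (-64.213°, 118.758°), δ = 1073.6/6371 = 0.168514 rad, θ = 332.6° → φ = -55.375°, λ = 110.951°.

latitude -55.375°, longitude 110.951°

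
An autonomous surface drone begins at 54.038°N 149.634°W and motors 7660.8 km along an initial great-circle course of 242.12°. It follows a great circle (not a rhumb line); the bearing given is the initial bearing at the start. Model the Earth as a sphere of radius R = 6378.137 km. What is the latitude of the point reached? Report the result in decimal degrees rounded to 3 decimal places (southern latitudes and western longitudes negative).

Central angle δ = d/R = 1.201103 rad.
Converting: φ₁ = 0.943141 rad, θ = 4.225791 rad.
Applying the spherical law of cosines for sides, sin φ₂ = sin φ₁ cos δ + cos φ₁ sin δ cos θ = 0.036406, so φ₂ = 2.086°.
For the longitude increment, Δλ = atan2( sin θ sin δ cos φ₁, cos δ − sin φ₁ sin φ₂ ) = atan2(-0.484016, 0.331862) = -55.564°.
λ₂ = -149.634° + -55.564° = -205.198°, normalized to (−180°, 180°] → 154.802°.

latitude 2.086°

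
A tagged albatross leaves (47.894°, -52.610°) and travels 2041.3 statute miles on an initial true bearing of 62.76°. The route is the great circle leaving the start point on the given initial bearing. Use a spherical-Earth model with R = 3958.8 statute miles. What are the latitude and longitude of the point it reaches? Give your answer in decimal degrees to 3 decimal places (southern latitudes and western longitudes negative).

latitude 52.823°, longitude -6.100°

Central angle δ = d/R = 0.515636 rad.
With φ₁ = 47.894° = 0.835908 rad and θ = 62.76° = 1.095369 rad:
Applying the spherical law of cosines for sides, sin φ₂ = sin φ₁ cos δ + cos φ₁ sin δ cos θ = 0.796772, so φ₂ = 52.823°.
For the longitude increment, Δλ = atan2( sin θ sin δ cos φ₁, cos δ − sin φ₁ sin φ₂ ) = atan2(0.293951, 0.278849) = 46.510°.
λ₂ = λ₁ + Δλ = -6.100°.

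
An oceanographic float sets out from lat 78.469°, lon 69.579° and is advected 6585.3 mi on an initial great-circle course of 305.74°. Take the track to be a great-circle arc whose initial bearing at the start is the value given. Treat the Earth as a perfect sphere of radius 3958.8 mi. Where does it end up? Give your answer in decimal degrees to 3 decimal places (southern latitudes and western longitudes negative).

Angular distance δ = d/R = 6585.3 / 3958.8 = 1.663459 rad.
Converting: φ₁ = 1.369542 rad, θ = 5.336170 rad.
sin φ₂ = sin φ₁ cos δ + cos φ₁ sin δ cos θ = (0.979817)(-0.092530) + (0.199898)(0.995710)(0.584108) = 0.025599
φ₂ = asin(0.025599) = 0.025602 rad = 1.467°.
Then Δλ = atan2(-0.161556, -0.117612) = -2.200064 rad, from sin θ sin δ cos φ₁ over cos δ − sin φ₁ sin φ₂.
λ₂ = λ₁ + Δλ = -56.475°.

latitude 1.467°, longitude -56.475°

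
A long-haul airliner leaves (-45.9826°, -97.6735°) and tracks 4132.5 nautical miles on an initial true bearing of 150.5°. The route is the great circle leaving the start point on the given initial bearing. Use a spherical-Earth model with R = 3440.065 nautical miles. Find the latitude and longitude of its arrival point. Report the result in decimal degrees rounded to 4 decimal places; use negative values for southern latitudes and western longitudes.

The arc subtends δ = 4132.5/3440.065 = 1.201285 rad at the centre.
With φ₁ = -45.9826° = -0.802548 rad and θ = 150.5° = 2.626721 rad:
Applying the spherical law of cosines for sides, sin φ₂ = sin φ₁ cos δ + cos φ₁ sin δ cos θ = -0.823689, so φ₂ = -55.4558°.
Then Δλ = atan2(0.319078, -0.231179) = 2.197791 rad, from sin θ sin δ cos φ₁ over cos δ − sin φ₁ sin φ₂.
Hence λ₂ = -97.6735° + 125.9242° = 28.2507°.

latitude -55.4558°, longitude 28.2507°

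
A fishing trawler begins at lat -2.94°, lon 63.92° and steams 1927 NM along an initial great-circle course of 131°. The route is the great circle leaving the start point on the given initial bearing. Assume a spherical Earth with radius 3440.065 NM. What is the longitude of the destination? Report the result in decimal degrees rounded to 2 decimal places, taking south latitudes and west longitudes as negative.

Central angle δ = d/R = 0.560164 rad.
Converting: φ₁ = -0.051313 rad, θ = 2.286381 rad.
Applying the spherical law of cosines for sides, sin φ₂ = sin φ₁ cos δ + cos φ₁ sin δ cos θ = -0.391573, so φ₂ = -23.05°.
Δλ = atan2( sin θ sin δ cos φ₁ , cos δ − sin φ₁ sin φ₂ ) = atan2(0.400468, 0.827084) = 0.450922 rad = 25.84°.
λ₂ = 63.92° + 25.84° = 89.76°.

longitude 89.76°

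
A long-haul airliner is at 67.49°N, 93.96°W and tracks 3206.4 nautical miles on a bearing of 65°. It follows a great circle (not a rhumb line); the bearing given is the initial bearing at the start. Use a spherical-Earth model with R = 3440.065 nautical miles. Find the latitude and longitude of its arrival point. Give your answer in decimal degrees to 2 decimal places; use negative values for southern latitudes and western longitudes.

latitude 42.89°, longitude 2.72°

δ = 3206.4/3440.065 = 0.932075 rad (53.4040°).
With φ₁ = 67.49° = 1.177923 rad and θ = 65° = 1.134464 rad:
sin φ₂ = sin φ₁ cos δ + cos φ₁ sin δ cos θ = (0.923813)(0.596169) + (0.382845)(0.802859)(0.422618) = 0.680649
φ₂ = asin(0.680649) = 0.748648 rad = 42.89°.
For the longitude increment, Δλ = atan2( sin θ sin δ cos φ₁, cos δ − sin φ₁ sin φ₂ ) = atan2(0.278572, -0.032623) = 96.68°.
λ₂ = λ₁ + Δλ = 2.72°.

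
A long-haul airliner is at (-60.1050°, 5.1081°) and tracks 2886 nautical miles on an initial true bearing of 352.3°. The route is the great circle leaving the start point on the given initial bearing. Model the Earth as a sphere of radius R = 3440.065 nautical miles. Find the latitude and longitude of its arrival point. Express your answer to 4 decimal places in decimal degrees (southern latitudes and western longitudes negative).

Central angle δ = d/R = 0.838938 rad.
Start latitude φ₁ = -1.049030 rad; initial bearing θ = 6.148795 rad.
Applying the spherical law of cosines for sides, sin φ₂ = sin φ₁ cos δ + cos φ₁ sin δ cos θ = -0.211894, so φ₂ = -12.2333°.
For the longitude increment, Δλ = atan2( sin θ sin δ cos φ₁, cos δ − sin φ₁ sin φ₂ ) = atan2(-0.049680, 0.484554) = -5.8539°.
Hence λ₂ = 5.1081° + -5.8539° = -0.7458°.

latitude -12.2333°, longitude -0.7458°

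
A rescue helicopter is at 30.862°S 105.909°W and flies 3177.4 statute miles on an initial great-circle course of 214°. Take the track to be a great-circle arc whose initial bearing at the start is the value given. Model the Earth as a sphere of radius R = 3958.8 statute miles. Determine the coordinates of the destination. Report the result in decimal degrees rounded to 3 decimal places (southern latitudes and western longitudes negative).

Angular distance δ = d/R = 3177.4 / 3958.8 = 0.802617 rad.
With φ₁ = -30.862° = -0.538644 rad and θ = 214° = 3.735005 rad:
Destination latitude: φ₂ = arcsin( sin φ₁ cos δ + cos φ₁ sin δ cos θ ) = arcsin(-0.868229) = -60.254°.
Δλ = atan2( sin θ sin δ cos φ₁ , cos δ − sin φ₁ sin φ₂ ) = atan2(-0.345215, 0.249450) = -0.945068 rad = -54.148°.
Hence λ₂ = -105.909° + -54.148° = -160.057°.

latitude -60.254°, longitude -160.057°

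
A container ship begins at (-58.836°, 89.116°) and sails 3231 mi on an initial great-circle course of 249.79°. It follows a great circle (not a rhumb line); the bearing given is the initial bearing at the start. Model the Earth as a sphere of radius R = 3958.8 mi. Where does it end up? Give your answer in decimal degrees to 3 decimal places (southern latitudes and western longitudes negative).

δ = 3231/3958.8 = 0.816156 rad (46.7623°).
Start latitude φ₁ = -1.026882 rad; initial bearing θ = 4.359658 rad.
sin φ₂ = sin φ₁ cos δ + cos φ₁ sin δ cos θ = (-0.855690)(0.685026) + (0.517489)(0.728518)(-0.345462) = -0.716409
φ₂ = asin(-0.716409) = -0.798642 rad = -45.759°.
Δλ = atan2( sin θ sin δ cos φ₁ , cos δ − sin φ₁ sin φ₂ ) = atan2(-0.353790, 0.072002) = -1.370021 rad = -78.496°.
Hence λ₂ = 89.116° + -78.496° = 10.620°.

latitude -45.759°, longitude 10.620°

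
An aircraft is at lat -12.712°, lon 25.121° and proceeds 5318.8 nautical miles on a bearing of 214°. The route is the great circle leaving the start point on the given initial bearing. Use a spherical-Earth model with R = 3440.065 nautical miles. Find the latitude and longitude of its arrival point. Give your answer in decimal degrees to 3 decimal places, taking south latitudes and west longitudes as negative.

latitude -54.478°, longitude -80.691°

Central angle δ = d/R = 1.546134 rad.
Converting: φ₁ = -0.221866 rad, θ = 3.735005 rad.
sin φ₂ = sin φ₁ cos δ + cos φ₁ sin δ cos θ = (-0.220051)(0.024660) + (0.975488)(0.999696)(-0.829038) = -0.813897
φ₂ = asin(-0.813897) = -0.950829 rad = -54.478°.
Δλ = atan2( sin θ sin δ cos φ₁ , cos δ − sin φ₁ sin φ₂ ) = atan2(-0.545320, -0.154438) = -1.846776 rad = -105.812°.
Hence λ₂ = 25.121° + -105.812° = -80.691°.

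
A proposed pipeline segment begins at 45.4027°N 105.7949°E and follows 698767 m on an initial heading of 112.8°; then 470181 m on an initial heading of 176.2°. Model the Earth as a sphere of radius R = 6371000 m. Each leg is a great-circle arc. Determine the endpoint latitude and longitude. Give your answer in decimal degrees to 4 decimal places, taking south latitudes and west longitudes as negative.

Apply the spherical direct solution leg by leg, carrying full precision between legs.
Leg 1: from (45.4027°, 105.7949°), δ = 698767/6371000 = 0.109679 rad, θ = 112.8° → φ = 42.6874°, λ = 113.6852°.
Leg 2: from (42.6874°, 113.6852°), δ = 470181/6371000 = 0.073800 rad, θ = 176.2° → φ = 38.4677°, λ = 114.0428°.

latitude 38.4677°, longitude 114.0428°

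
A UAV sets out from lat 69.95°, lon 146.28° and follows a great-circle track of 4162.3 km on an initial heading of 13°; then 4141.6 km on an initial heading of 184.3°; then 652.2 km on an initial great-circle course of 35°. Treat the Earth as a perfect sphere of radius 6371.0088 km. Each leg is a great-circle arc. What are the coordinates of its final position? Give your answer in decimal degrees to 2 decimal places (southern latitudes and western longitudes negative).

latitude 39.14°, longitude -58.24°

Apply the spherical direct solution leg by leg, carrying full precision between legs.
Leg 1: from (69.95°, 146.28°), δ = 4162.3/6371.0088 = 0.653319 rad, θ = 13° → φ = 71.62°, λ = -59.42°.
Leg 2: from (71.62°, -59.42°), δ = 4141.6/6371.0088 = 0.650070 rad, θ = 184.3° → φ = 34.41°, λ = -62.57°.
Leg 3: from (34.41°, -62.57°), δ = 652.2/6371.0088 = 0.102370 rad, θ = 35° → φ = 39.14°, λ = -58.24°.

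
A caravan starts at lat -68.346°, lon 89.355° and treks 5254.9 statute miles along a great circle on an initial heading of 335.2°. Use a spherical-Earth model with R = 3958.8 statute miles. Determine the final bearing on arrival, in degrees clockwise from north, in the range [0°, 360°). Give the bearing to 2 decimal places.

final bearing 351.05°

Angular distance δ = d/R = 5254.9 / 3958.8 = 1.327397 rad.
Start latitude φ₁ = -1.192863 rad; initial bearing θ = 5.850344 rad.
Destination latitude: φ₂ = arcsin( sin φ₁ cos δ + cos φ₁ sin δ cos θ ) = arcsin(0.101102) = 5.803°.
Δλ = atan2( sin θ sin δ cos φ₁ , cos δ − sin φ₁ sin φ₂ ) = atan2(-0.150216, 0.334970) = -0.421561 rad = -24.154°.
λ₂ = λ₁ + Δλ = 65.201°.
The forward bearing on arrival equals the back-azimuth from the destination plus 180°.
Back-azimuth from P₂ (5.80°, 65.20°) to P₁ (-68.35°, 89.36°), with Δλ' = λ₁ − λ₂ = 24.15°: atan2( sin Δλ' cos φ₁ , cos φ₂ sin φ₁ − sin φ₂ cos φ₁ cos Δλ' ) = 171.05°.
Final bearing = (171.05° + 180°) mod 360° = 351.05°.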